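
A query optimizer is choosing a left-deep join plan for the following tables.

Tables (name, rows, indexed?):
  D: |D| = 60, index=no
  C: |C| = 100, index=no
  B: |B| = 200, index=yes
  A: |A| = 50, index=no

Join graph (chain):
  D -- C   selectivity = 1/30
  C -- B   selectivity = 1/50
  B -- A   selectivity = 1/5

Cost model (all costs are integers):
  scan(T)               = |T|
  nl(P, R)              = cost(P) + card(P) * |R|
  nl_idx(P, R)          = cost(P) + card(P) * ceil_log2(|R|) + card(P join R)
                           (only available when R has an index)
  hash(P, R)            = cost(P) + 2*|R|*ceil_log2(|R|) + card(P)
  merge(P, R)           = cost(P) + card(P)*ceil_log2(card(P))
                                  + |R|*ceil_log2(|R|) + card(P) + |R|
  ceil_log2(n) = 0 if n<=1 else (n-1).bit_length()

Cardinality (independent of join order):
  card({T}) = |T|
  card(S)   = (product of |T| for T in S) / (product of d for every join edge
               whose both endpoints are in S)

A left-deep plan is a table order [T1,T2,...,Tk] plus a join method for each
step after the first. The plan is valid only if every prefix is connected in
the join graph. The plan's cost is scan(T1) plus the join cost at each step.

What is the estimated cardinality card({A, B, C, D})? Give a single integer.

Tables in S: A(50), B(200), C(100), D(60)
Edges inside S: D-C(d=30), C-B(d=50), B-A(d=5)
numerator = 50 * 200 * 100 * 60 = 60000000
denominator = 30 * 50 * 5 = 7500
card(S) = 60000000 / 7500 = 8000

8000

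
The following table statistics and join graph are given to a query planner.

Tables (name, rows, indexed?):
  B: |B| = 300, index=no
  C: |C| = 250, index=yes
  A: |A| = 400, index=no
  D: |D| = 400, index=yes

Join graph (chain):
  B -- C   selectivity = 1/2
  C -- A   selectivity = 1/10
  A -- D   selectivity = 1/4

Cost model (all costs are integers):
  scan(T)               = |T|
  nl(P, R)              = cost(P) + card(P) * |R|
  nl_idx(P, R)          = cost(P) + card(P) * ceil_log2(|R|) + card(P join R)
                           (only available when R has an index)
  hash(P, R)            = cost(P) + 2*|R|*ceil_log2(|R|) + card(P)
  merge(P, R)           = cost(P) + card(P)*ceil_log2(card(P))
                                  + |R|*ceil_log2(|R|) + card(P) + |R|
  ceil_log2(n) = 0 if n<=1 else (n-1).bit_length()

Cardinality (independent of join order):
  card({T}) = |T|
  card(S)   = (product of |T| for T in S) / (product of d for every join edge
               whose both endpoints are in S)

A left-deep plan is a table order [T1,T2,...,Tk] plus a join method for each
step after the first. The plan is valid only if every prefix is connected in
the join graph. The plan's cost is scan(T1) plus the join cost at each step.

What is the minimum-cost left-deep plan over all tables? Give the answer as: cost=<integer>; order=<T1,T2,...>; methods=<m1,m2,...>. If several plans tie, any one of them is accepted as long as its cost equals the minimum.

Selinger DP (subsets sized 1..n):
  {B}: scan cost=300, card=300
  {C}: scan cost=250, card=250
  {A}: scan cost=400, card=400
  {D}: scan cost=400, card=400
  {BC}: card=37500; try (C,hash)→4600, (B,merge)→5500, (C,merge)→5550, (B,hash)→5900, (C,nl_idx)→40200, (B,nl)→75250 …(+1); best=4600 via (C,hash)
  {AC}: card=10000; try (C,hash)→4800, (A,merge)→6500, (C,merge)→6650, (A,hash)→7700, (C,nl_idx)→13600, (A,nl)→100250 …(+1); best=4800 via (C,hash)
  {AD}: card=40000; try (D,hash)→8000, (A,hash)→8000, (D,merge)→8400, (A,merge)→8400, (D,nl_idx)→44000, (D,nl)→160400 …(+1); best=8000 via (D,hash)
  {ABC}: card=1500000; try (B,hash)→20200, (A,hash)→49300, (B,merge)→157800, (A,merge)→646100, (B,nl)→3004800, (A,nl)→15004600; best=20200 via (B,hash)
  {ACD}: card=1000000; try (D,hash)→22000, (C,hash)→52000, (D,merge)→158800, (C,merge)→690250, (D,nl_idx)→1094800, (C,nl_idx)→1328000 …(+2); best=22000 via (D,hash)
  {ABCD}: card=150000000; try (B,hash)→1027400, (D,hash)→1527400, (B,merge)→21025000, (D,merge)→33024200, (D,nl_idx)→163520200, (B,nl)→300022000 …(+1); best=1027400 via (B,hash)

cost=1027400; order=A,C,D,B; methods=hash,hash,hash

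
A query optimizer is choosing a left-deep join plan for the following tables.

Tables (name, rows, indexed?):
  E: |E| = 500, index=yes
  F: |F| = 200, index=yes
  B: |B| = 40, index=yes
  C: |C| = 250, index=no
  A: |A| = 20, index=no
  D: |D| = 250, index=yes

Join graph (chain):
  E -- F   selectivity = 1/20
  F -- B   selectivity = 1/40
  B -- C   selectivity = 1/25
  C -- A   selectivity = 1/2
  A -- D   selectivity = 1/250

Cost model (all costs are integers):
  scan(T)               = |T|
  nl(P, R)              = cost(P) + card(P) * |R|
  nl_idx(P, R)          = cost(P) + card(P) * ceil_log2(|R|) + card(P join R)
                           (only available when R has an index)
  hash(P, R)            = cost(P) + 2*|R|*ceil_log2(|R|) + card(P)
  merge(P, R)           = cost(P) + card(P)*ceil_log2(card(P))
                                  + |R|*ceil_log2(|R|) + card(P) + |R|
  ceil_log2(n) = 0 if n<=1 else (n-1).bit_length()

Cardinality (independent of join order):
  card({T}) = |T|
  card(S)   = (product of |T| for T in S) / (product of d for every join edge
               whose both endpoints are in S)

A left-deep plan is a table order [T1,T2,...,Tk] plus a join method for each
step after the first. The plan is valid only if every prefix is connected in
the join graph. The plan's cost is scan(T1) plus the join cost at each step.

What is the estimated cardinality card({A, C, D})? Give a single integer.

2500

Tables in S: A(20), C(250), D(250)
Edges inside S: C-A(d=2), A-D(d=250)
numerator = 20 * 250 * 250 = 1250000
denominator = 2 * 250 = 500
card(S) = 1250000 / 500 = 2500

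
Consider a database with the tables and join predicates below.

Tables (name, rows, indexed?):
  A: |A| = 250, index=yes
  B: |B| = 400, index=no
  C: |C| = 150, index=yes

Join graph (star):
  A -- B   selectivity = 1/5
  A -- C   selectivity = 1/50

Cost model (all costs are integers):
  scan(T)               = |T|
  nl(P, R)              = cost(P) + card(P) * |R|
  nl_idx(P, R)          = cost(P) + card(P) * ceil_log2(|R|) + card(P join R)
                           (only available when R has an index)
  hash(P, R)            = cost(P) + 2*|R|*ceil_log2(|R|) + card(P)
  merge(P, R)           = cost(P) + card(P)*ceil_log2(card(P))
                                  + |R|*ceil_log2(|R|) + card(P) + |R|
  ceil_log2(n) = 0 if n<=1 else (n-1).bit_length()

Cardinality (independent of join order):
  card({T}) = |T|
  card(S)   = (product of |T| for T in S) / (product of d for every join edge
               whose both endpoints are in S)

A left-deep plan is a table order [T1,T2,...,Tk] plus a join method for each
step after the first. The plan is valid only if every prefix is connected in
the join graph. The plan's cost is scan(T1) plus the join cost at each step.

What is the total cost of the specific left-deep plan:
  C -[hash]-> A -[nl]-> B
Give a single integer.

304300

step 1: scan C: cost=150, card=150
step 2: join A via hash
    card(P join A) = 150*250/(50) = 750
    cost = 150 + 2*250*8 + 150 = 4300
step 3: join B via nl
    card(P join B) = 750*400/(5) = 60000
    cost = 4300 + 750*400 = 304300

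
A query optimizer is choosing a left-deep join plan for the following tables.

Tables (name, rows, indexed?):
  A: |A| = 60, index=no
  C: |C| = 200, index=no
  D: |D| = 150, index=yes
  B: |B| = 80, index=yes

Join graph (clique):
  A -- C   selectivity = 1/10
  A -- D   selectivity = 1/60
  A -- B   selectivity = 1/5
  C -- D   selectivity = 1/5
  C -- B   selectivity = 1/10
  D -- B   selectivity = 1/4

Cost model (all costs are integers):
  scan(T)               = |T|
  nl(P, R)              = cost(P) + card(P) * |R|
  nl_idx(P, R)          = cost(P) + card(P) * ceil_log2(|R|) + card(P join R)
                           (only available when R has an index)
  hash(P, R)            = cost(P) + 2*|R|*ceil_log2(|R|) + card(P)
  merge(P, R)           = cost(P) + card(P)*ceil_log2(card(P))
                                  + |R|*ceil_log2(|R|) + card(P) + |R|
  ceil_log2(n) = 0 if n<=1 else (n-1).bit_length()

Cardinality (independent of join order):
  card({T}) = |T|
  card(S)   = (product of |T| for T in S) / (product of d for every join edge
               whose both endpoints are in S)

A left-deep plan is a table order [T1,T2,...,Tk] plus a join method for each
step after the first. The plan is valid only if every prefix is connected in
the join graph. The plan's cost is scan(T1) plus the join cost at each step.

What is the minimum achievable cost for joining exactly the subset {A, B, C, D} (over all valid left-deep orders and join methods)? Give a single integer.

5560

Selinger DP over subsets of {A,B,C,D}:
  {A}: scan cost=60, card=60
  {C}: scan cost=200, card=200
  {D}: scan cost=150, card=150
  {B}: scan cost=80, card=80
  {AC}: card=1200; try (A,hash)→1120, (C,merge)→2280, (A,merge)→2420, (C,hash)→3320, (C,nl)→12060, (A,nl)→12200; best=1120 via (A,hash)
  {AD}: card=150; try (D,nl_idx)→690, (A,hash)→1020, (D,merge)→1830, (A,merge)→1920, (D,hash)→2520, (D,nl)→9060 …(+1); best=690 via (D,nl_idx)
  {AB}: card=960; try (A,hash)→880, (B,merge)→1120, (A,merge)→1140, (B,hash)→1240, (B,nl_idx)→1440, (B,nl)→4860 …(+1); best=880 via (A,hash)
  {CD}: card=6000; try (D,hash)→2800, (C,merge)→3300, (D,merge)→3350, (C,hash)→3500, (D,nl_idx)→7800, (C,nl)→30150 …(+1); best=2800 via (D,hash)
  {BC}: card=1600; try (B,hash)→1520, (C,merge)→2520, (B,merge)→2640, (B,nl_idx)→3200, (C,hash)→3360, (C,nl)→16080 …(+1); best=1520 via (B,hash)
  {BD}: card=3000; try (B,hash)→1420, (D,merge)→2070, (B,merge)→2140, (D,hash)→2560, (D,nl_idx)→3720, (B,nl_idx)→4200 …(+2); best=1420 via (B,hash)
  {ACD}: card=600; try (C,merge)→3840, (C,hash)→4040, (D,hash)→4720, (A,hash)→9520, (D,nl_idx)→11320, (D,merge)→16870 …(+4); best=3840 via (C,merge)
  {ABC}: card=1920; try (B,hash)→3440, (A,hash)→3840, (C,hash)→5040, (B,nl_idx)→11440, (C,merge)→13240, (B,merge)→16160 …(+4); best=3440 via (B,hash)
  {ABD}: card=600; try (B,hash)→1960, (B,nl_idx)→2340, (B,merge)→2680, (D,hash)→4240, (A,hash)→5140, (D,nl_idx)→9160 …(+5); best=1960 via (B,hash)
  {BCD}: card=12000; try (D,hash)→5520, (C,hash)→7620, (B,hash)→9920, (D,merge)→22070, (D,nl_idx)→26320, (C,merge)→42220 …(+5); best=5520 via (D,hash)
  {ABCD}: card=240; try (B,hash)→5560, (C,hash)→5760, (D,hash)→7760, (B,nl_idx)→8280, (C,merge)→10360, (B,merge)→11080 …(+8); best=5560 via (B,hash)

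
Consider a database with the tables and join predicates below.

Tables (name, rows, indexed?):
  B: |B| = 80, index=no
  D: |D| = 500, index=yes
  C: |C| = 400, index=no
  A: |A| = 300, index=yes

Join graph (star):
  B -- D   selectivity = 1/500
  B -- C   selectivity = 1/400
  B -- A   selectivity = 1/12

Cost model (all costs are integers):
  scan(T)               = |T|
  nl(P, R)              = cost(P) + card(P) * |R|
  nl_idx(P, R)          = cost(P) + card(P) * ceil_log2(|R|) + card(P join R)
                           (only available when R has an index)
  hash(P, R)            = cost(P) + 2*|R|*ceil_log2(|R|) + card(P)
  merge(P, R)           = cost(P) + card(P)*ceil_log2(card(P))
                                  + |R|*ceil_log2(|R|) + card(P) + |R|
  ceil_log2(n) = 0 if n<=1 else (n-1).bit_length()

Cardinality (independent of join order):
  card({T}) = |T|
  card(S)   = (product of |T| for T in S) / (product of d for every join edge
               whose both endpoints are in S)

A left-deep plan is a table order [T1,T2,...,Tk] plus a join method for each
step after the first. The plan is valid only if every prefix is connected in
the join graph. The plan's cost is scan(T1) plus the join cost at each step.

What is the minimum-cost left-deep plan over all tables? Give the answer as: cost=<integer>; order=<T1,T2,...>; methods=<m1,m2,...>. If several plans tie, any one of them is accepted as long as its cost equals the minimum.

cost=5440; order=C,B,D,A; methods=hash,nl_idx,nl_idx

Selinger DP (subsets sized 1..n):
  {B}: scan cost=80, card=80
  {D}: scan cost=500, card=500
  {C}: scan cost=400, card=400
  {A}: scan cost=300, card=300
  {BD}: card=80; try (D,nl_idx)→880, (B,hash)→2120, (D,merge)→5720, (B,merge)→6140, (D,hash)→9160, (D,nl)→40080 …(+1); best=880 via (D,nl_idx)
  {BC}: card=80; try (B,hash)→1920, (C,merge)→4720, (B,merge)→5040, (C,hash)→7360, (C,nl)→32080, (B,nl)→32400; best=1920 via (B,hash)
  {AB}: card=2000; try (B,hash)→1720, (A,nl_idx)→2800, (A,merge)→3720, (B,merge)→3940, (A,hash)→5560, (A,nl)→24080 …(+1); best=1720 via (B,hash)
  {BCD}: card=80; try (D,nl_idx)→2720, (C,merge)→5520, (D,merge)→7560, (C,hash)→8160, (D,hash)→11000, (C,nl)→32880 …(+1); best=2720 via (D,nl_idx)
  {ABD}: card=2000; try (A,nl_idx)→3600, (A,merge)→4520, (A,hash)→6360, (D,hash)→12720, (D,nl_idx)→21720, (A,nl)→24880 …(+2); best=3600 via (A,nl_idx)
  {ABC}: card=2000; try (A,nl_idx)→4640, (A,merge)→5560, (A,hash)→7400, (C,hash)→10920, (A,nl)→25920, (C,merge)→29720 …(+1); best=4640 via (A,nl_idx)
  {ABCD}: card=2000; try (A,nl_idx)→5440, (A,merge)→6360, (A,hash)→8200, (C,hash)→12800, (D,hash)→15640, (D,nl_idx)→24640 …(+5); best=5440 via (A,nl_idx)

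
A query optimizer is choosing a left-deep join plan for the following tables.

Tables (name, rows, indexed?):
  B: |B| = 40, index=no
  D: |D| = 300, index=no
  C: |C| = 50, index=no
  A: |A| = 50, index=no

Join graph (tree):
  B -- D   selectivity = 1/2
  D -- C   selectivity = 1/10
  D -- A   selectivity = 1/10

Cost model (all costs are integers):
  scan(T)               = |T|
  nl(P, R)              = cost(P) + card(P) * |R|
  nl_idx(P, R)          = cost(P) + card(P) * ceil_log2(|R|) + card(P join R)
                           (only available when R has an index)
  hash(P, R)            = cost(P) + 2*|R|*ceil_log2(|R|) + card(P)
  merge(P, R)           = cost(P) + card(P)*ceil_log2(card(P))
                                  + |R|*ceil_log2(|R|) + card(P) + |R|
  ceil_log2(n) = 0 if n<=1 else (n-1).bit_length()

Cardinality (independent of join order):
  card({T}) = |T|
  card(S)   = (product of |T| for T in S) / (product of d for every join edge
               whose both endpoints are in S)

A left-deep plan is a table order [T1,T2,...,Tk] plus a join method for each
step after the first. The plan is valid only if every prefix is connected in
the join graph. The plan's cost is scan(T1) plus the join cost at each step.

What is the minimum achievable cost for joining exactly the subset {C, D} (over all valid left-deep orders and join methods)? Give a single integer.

Selinger DP over subsets of {C,D}:
  {D}: scan cost=300, card=300
  {C}: scan cost=50, card=50
  {CD}: card=1500; try (C,hash)→1200, (D,merge)→3400, (C,merge)→3650, (D,hash)→5500, (D,nl)→15050, (C,nl)→15300; best=1200 via (C,hash)

1200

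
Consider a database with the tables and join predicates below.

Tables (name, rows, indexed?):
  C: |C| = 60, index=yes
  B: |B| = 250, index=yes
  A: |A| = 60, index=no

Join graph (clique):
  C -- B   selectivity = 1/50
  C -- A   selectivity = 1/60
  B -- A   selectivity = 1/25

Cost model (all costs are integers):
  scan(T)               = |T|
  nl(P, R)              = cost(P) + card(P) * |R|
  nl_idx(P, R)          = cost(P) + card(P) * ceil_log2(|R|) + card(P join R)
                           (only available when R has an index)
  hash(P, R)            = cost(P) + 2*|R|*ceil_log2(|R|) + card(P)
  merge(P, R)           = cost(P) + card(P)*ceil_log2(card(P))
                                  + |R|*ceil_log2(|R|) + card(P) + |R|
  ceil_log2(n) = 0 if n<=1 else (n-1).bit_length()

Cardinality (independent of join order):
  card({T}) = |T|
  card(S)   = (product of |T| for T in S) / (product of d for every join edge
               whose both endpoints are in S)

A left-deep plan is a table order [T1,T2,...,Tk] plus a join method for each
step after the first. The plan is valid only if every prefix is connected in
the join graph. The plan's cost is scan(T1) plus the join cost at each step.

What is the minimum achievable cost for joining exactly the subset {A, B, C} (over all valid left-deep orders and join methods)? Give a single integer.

972

Selinger DP over subsets of {A,B,C}:
  {C}: scan cost=60, card=60
  {B}: scan cost=250, card=250
  {A}: scan cost=60, card=60
  {BC}: card=300; try (B,nl_idx)→840, (C,hash)→1220, (C,nl_idx)→2050, (B,merge)→2730, (C,merge)→2920, (B,hash)→4120 …(+2); best=840 via (B,nl_idx)
  {AC}: card=60; try (C,nl_idx)→480, (C,hash)→840, (A,hash)→840, (C,merge)→900, (A,merge)→900, (C,nl)→3660 …(+1); best=480 via (C,nl_idx)
  {AB}: card=600; try (B,nl_idx)→1140, (A,hash)→1220, (B,merge)→2730, (A,merge)→2920, (B,hash)→4120, (B,nl)→15060 …(+1); best=1140 via (B,nl_idx)
  {ABC}: card=12; try (B,nl_idx)→972, (A,hash)→1860, (C,hash)→2460, (B,merge)→3150, (A,merge)→4260, (B,hash)→4540 …(+5); best=972 via (B,nl_idx)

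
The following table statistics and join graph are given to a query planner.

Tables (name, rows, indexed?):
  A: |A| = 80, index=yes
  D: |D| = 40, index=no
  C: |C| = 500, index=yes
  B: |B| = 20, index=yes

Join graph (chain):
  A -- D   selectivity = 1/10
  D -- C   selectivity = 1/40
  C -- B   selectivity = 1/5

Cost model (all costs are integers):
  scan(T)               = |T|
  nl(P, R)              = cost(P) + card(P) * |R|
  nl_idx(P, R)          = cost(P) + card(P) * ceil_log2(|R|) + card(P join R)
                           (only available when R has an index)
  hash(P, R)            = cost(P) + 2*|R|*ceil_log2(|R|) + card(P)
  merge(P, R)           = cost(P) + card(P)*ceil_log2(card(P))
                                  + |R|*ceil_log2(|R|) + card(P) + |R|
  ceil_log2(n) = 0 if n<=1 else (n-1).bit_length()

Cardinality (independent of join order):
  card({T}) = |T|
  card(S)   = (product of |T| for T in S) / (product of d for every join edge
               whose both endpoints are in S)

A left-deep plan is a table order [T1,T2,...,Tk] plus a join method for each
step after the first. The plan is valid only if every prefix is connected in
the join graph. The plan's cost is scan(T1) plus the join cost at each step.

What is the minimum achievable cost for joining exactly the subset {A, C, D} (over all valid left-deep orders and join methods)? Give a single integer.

2520

Selinger DP over subsets of {A,C,D}:
  {A}: scan cost=80, card=80
  {D}: scan cost=40, card=40
  {C}: scan cost=500, card=500
  {AD}: card=320; try (D,hash)→640, (A,nl_idx)→640, (A,merge)→960, (D,merge)→1000, (A,hash)→1200, (A,nl)→3240 …(+1); best=640 via (D,hash)
  {CD}: card=500; try (C,nl_idx)→900, (D,hash)→1480, (C,merge)→5320, (D,merge)→5780, (C,hash)→9080, (C,nl)→20040 …(+1); best=900 via (C,nl_idx)
  {ACD}: card=4000; try (A,hash)→2520, (A,merge)→6540, (C,nl_idx)→7520, (A,nl_idx)→8400, (C,merge)→8840, (C,hash)→9960 …(+2); best=2520 via (A,hash)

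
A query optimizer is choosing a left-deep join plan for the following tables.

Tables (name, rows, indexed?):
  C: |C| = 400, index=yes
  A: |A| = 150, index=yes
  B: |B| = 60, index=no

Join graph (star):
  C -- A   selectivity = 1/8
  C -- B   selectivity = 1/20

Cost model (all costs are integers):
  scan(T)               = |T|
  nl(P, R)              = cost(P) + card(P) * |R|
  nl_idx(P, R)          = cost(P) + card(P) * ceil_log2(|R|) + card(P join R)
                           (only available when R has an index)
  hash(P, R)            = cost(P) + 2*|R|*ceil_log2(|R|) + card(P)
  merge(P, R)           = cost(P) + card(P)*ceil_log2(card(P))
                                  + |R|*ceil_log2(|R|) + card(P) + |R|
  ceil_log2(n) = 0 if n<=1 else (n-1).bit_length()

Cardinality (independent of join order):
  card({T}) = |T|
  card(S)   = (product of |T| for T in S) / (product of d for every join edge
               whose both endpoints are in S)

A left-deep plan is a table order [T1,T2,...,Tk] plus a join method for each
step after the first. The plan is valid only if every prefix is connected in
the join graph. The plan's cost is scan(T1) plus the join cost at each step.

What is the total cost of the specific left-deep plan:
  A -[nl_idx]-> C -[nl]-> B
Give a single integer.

step 1: scan A: cost=150, card=150
step 2: join C via nl_idx
    card(P join C) = 150*400/(8) = 7500
    cost = 150 + 150*9 + 7500 = 9000
step 3: join B via nl
    card(P join B) = 7500*60/(20) = 22500
    cost = 9000 + 7500*60 = 459000

459000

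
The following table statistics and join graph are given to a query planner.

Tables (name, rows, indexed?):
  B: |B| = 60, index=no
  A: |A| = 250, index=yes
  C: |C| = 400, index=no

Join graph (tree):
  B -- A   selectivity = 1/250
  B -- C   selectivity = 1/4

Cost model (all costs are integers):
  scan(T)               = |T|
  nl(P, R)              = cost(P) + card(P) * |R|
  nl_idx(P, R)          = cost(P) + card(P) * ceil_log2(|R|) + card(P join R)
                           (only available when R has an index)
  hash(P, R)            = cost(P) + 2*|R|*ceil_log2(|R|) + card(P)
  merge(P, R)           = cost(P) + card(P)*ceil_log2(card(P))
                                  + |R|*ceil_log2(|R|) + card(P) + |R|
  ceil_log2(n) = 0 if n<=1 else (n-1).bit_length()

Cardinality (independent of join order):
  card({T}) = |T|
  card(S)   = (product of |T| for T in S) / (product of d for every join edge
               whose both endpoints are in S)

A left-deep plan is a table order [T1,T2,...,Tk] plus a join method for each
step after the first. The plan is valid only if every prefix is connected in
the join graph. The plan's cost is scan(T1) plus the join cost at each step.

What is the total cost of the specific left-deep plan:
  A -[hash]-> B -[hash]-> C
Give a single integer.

8480

step 1: scan A: cost=250, card=250
step 2: join B via hash
    card(P join B) = 250*60/(250) = 60
    cost = 250 + 2*60*6 + 250 = 1220
step 3: join C via hash
    card(P join C) = 60*400/(4) = 6000
    cost = 1220 + 2*400*9 + 60 = 8480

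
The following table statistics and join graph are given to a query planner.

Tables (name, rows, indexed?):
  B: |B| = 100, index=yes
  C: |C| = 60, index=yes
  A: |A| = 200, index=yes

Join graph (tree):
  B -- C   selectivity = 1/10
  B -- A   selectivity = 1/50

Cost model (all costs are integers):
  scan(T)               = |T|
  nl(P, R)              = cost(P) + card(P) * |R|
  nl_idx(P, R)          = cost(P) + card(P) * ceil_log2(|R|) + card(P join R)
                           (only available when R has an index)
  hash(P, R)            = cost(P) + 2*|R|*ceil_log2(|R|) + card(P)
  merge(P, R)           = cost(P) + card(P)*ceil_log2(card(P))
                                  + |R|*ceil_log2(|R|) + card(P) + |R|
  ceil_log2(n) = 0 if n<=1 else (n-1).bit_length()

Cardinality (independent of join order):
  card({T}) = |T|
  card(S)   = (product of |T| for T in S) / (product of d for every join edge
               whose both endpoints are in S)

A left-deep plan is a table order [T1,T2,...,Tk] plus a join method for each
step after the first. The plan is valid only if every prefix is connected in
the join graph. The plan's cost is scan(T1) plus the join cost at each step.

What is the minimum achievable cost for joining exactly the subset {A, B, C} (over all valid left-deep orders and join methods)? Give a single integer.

Selinger DP over subsets of {A,B,C}:
  {B}: scan cost=100, card=100
  {C}: scan cost=60, card=60
  {A}: scan cost=200, card=200
  {BC}: card=600; try (C,hash)→920, (B,nl_idx)→1080, (B,merge)→1280, (C,nl_idx)→1300, (C,merge)→1320, (B,hash)→1520 …(+2); best=920 via (C,hash)
  {AB}: card=400; try (A,nl_idx)→1300, (B,hash)→1800, (B,nl_idx)→2000, (A,merge)→2700, (B,merge)→2800, (A,hash)→3400 …(+2); best=1300 via (A,nl_idx)
  {ABC}: card=2400; try (C,hash)→2420, (A,hash)→4720, (C,merge)→5720, (C,nl_idx)→6100, (A,nl_idx)→8120, (A,merge)→9320 …(+2); best=2420 via (C,hash)

2420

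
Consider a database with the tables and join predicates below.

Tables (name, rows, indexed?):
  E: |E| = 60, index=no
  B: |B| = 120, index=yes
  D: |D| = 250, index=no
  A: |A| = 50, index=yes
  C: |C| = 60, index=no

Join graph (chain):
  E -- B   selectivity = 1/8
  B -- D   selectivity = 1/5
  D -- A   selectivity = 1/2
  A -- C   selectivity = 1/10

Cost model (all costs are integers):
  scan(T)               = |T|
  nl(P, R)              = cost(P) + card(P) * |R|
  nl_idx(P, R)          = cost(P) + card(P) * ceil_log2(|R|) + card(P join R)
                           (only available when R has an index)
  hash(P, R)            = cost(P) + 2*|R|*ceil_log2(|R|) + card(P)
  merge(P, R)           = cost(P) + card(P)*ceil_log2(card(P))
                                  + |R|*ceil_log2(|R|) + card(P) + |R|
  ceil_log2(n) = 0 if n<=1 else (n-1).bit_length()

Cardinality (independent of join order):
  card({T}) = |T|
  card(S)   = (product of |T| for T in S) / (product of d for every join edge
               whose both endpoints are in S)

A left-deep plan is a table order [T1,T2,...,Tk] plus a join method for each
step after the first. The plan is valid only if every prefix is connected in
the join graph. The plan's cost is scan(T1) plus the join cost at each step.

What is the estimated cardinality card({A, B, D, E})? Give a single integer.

1125000

Tables in S: A(50), B(120), D(250), E(60)
Edges inside S: E-B(d=8), B-D(d=5), D-A(d=2)
numerator = 50 * 120 * 250 * 60 = 90000000
denominator = 8 * 5 * 2 = 80
card(S) = 90000000 / 80 = 1125000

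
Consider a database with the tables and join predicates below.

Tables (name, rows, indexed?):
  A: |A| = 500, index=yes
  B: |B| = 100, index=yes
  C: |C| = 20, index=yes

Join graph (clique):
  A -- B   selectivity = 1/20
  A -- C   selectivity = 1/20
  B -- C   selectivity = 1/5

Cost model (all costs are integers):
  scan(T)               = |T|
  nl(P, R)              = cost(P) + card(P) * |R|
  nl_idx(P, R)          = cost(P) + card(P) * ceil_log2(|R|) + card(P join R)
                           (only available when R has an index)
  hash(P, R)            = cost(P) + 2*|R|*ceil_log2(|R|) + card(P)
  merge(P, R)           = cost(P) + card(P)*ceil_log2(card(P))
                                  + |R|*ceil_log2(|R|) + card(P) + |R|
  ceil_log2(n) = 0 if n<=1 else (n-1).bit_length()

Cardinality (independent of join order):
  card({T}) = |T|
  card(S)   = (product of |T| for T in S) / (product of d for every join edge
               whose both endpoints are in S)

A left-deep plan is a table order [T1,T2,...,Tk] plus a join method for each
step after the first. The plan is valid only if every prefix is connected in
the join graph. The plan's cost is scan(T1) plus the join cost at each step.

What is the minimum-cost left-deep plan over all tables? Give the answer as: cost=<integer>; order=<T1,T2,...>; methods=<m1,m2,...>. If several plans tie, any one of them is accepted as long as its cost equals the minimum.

cost=2600; order=C,A,B; methods=nl_idx,hash

Selinger DP (subsets sized 1..n):
  {A}: scan cost=500, card=500
  {B}: scan cost=100, card=100
  {C}: scan cost=20, card=20
  {AB}: card=2500; try (B,hash)→2400, (A,nl_idx)→3500, (A,merge)→5900, (B,merge)→6300, (B,nl_idx)→6500, (A,hash)→9200 …(+2); best=2400 via (B,hash)
  {AC}: card=500; try (A,nl_idx)→700, (C,hash)→1200, (C,nl_idx)→3500, (A,merge)→5140, (C,merge)→5620, (A,hash)→9040 …(+2); best=700 via (A,nl_idx)
  {BC}: card=400; try (C,hash)→400, (B,nl_idx)→560, (B,merge)→940, (C,nl_idx)→1000, (C,merge)→1020, (B,hash)→1440 …(+2); best=400 via (C,hash)
  {ABC}: card=500; try (B,hash)→2600, (A,nl_idx)→4500, (B,nl_idx)→4700, (C,hash)→5100, (B,merge)→6500, (A,merge)→9400 …(+6); best=2600 via (B,hash)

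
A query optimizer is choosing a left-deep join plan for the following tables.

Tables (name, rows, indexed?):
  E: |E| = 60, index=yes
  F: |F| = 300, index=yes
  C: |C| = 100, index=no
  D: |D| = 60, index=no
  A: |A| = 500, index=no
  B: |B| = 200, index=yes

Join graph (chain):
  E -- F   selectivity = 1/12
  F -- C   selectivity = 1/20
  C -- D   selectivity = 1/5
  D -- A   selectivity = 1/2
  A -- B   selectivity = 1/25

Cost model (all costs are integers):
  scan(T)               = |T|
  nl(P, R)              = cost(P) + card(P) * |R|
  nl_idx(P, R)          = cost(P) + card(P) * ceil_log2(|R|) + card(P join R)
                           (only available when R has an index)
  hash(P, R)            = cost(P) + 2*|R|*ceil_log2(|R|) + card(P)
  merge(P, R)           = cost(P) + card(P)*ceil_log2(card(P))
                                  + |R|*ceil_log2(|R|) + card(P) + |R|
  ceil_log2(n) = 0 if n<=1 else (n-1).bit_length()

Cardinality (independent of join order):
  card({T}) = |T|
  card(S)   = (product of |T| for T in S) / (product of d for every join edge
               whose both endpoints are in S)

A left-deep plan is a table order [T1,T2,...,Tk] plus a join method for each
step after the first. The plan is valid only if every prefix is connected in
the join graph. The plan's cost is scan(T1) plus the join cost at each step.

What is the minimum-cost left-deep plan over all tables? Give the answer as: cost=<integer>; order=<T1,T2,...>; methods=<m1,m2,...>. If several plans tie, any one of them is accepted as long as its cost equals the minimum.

Selinger DP (subsets sized 1..n):
  {E}: scan cost=60, card=60
  {F}: scan cost=300, card=300
  {C}: scan cost=100, card=100
  {D}: scan cost=60, card=60
  {A}: scan cost=500, card=500
  {B}: scan cost=200, card=200
  {EF}: card=1500; try (E,hash)→1320, (F,nl_idx)→2100, (F,merge)→3480, (E,nl_idx)→3600, (E,merge)→3720, (F,hash)→5520 …(+2); best=1320 via (E,hash)
  {CF}: card=1500; try (C,hash)→2000, (F,nl_idx)→2500, (F,merge)→3900, (C,merge)→4100, (F,hash)→5600, (F,nl)→30100 …(+1); best=2000 via (C,hash)
  {CD}: card=1200; try (D,hash)→920, (C,merge)→1280, (D,merge)→1320, (C,hash)→1520, (C,nl)→6060, (D,nl)→6100; best=920 via (D,hash)
  {AD}: card=15000; try (D,hash)→1720, (A,merge)→5480, (D,merge)→5920, (A,hash)→9120, (A,nl)→30060, (D,nl)→30500; best=1720 via (D,hash)
  {AB}: card=4000; try (B,hash)→4200, (A,merge)→7000, (B,merge)→7300, (B,nl_idx)→8500, (A,hash)→9400, (A,nl)→100200 …(+1); best=4200 via (B,hash)
  {CEF}: card=7500; try (E,hash)→4220, (C,hash)→4220, (E,nl_idx)→18500, (C,merge)→20120, (E,merge)→20420, (E,nl)→92000 …(+1); best=4220 via (E,hash)
  {CDF}: card=18000; try (D,hash)→4220, (F,hash)→7520, (F,merge)→18320, (D,merge)→20420, (F,nl_idx)→29720, (D,nl)→92000 …(+1); best=4220 via (D,hash)
  {ACD}: card=300000; try (A,hash)→11120, (C,hash)→18120, (A,merge)→20320, (C,merge)→227520, (A,nl)→600920, (C,nl)→1501720; best=11120 via (A,hash)
  {ABD}: card=120000; try (D,hash)→8920, (B,hash)→19920, (D,merge)→56620, (B,merge)→228520, (B,nl_idx)→241720, (D,nl)→244200 …(+1); best=8920 via (D,hash)
  {CDEF}: card=90000; try (D,hash)→12440, (E,hash)→22940, (D,merge)→109640, (E,nl_idx)→202220, (E,merge)→292640, (D,nl)→454220 …(+1); best=12440 via (D,hash)
  {ACDF}: card=4500000; try (A,hash)→31220, (A,merge)→297220, (F,hash)→316520, (F,merge)→6014120, (F,nl_idx)→7211120, (A,nl)→9004220 …(+1); best=31220 via (A,hash)
  {ABCD}: card=2400000; try (C,hash)→130320, (B,hash)→314320, (C,merge)→2169720, (B,nl_idx)→4811120, (B,merge)→6012920, (C,nl)→12008920 …(+1); best=130320 via (C,hash)
  {ACDEF}: card=22500000; try (A,hash)→111440, (A,merge)→1637440, (E,hash)→4531940, (A,nl)→45012440, (E,nl_idx)→49531220, (E,merge)→108031640 …(+1); best=111440 via (A,hash)
  {ABCDF}: card=36000000; try (F,hash)→2535720, (B,hash)→4534420, (F,merge)→55333320, (F,nl_idx)→57730320, (B,nl_idx)→72031220, (B,merge)→108033020 …(+2); best=2535720 via (F,hash)
  {ABCDEF}: card=180000000; try (B,hash)→22614640, (E,hash)→38536440, (B,nl_idx)→360111440, (E,nl_idx)→398535720, (B,merge)→585113240, (E,merge)→974536140 …(+2); best=22614640 via (B,hash)

cost=22614640; order=F,C,E,D,A,B; methods=hash,hash,hash,hash,hash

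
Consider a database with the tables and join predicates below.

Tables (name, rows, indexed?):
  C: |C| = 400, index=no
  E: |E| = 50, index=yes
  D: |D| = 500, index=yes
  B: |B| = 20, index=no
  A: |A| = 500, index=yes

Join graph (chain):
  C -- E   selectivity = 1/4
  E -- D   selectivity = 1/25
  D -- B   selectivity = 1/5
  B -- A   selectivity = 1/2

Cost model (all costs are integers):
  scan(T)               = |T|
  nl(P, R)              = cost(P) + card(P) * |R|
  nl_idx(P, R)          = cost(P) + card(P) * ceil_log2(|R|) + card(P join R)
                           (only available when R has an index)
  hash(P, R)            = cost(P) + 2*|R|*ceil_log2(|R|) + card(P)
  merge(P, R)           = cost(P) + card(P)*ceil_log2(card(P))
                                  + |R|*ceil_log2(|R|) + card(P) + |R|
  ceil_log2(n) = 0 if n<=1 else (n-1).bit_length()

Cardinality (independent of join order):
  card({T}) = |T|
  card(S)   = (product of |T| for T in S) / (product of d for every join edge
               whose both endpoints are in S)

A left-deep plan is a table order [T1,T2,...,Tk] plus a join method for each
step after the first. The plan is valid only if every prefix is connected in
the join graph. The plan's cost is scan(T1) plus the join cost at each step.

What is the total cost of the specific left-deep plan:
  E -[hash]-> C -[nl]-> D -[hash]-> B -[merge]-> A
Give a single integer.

step 1: scan E: cost=50, card=50
step 2: join C via hash
    card(P join C) = 50*400/(4) = 5000
    cost = 50 + 2*400*9 + 50 = 7300
step 3: join D via nl
    card(P join D) = 5000*500/(25) = 100000
    cost = 7300 + 5000*500 = 2507300
step 4: join B via hash
    card(P join B) = 100000*20/(5) = 400000
    cost = 2507300 + 2*20*5 + 100000 = 2607500
step 5: join A via merge
    card(P join A) = 400000*500/(2) = 100000000
    cost = 2607500 + 400000*19 + 500*9 + 400000 + 500 = 10612500

10612500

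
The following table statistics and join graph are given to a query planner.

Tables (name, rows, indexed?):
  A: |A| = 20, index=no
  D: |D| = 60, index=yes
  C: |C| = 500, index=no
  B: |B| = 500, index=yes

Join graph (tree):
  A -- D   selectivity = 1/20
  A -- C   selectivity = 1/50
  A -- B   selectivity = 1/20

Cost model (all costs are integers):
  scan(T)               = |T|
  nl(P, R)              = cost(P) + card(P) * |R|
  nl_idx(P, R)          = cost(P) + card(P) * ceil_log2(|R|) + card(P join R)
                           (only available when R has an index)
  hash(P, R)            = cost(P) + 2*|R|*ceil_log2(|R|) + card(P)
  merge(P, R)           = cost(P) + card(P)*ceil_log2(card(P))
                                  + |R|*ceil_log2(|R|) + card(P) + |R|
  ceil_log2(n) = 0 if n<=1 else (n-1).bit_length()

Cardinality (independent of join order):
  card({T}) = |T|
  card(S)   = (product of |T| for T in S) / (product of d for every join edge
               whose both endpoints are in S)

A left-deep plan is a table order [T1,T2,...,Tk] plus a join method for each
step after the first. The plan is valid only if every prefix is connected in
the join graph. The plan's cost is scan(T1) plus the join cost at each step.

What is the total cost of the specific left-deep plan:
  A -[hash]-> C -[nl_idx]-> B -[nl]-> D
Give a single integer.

315840

step 1: scan A: cost=20, card=20
step 2: join C via hash
    card(P join C) = 20*500/(50) = 200
    cost = 20 + 2*500*9 + 20 = 9040
step 3: join B via nl_idx
    card(P join B) = 200*500/(20) = 5000
    cost = 9040 + 200*9 + 5000 = 15840
step 4: join D via nl
    card(P join D) = 5000*60/(20) = 15000
    cost = 15840 + 5000*60 = 315840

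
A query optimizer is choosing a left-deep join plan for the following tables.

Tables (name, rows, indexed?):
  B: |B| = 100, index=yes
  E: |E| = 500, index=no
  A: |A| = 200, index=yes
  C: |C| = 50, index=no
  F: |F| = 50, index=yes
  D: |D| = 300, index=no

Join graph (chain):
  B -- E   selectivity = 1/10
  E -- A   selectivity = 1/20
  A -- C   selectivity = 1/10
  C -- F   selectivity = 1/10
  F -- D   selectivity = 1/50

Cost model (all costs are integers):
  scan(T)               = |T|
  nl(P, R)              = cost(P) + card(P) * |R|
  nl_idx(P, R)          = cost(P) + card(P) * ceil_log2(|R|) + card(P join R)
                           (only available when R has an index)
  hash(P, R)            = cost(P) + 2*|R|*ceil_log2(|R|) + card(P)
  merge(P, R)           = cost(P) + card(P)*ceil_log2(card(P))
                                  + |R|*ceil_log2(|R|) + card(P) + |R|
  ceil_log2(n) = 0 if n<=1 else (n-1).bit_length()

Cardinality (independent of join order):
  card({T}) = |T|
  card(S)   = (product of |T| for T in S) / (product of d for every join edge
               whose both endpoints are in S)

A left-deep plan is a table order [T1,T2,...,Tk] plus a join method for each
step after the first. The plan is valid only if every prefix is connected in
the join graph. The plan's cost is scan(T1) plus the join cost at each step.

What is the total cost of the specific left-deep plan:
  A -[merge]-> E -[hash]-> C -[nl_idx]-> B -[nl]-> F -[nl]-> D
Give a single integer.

387937600

step 1: scan A: cost=200, card=200
step 2: join E via merge
    card(P join E) = 200*500/(20) = 5000
    cost = 200 + 200*8 + 500*9 + 200 + 500 = 7000
step 3: join C via hash
    card(P join C) = 5000*50/(10) = 25000
    cost = 7000 + 2*50*6 + 5000 = 12600
step 4: join B via nl_idx
    card(P join B) = 25000*100/(10) = 250000
    cost = 12600 + 25000*7 + 250000 = 437600
step 5: join F via nl
    card(P join F) = 250000*50/(10) = 1250000
    cost = 437600 + 250000*50 = 12937600
step 6: join D via nl
    card(P join D) = 1250000*300/(50) = 7500000
    cost = 12937600 + 1250000*300 = 387937600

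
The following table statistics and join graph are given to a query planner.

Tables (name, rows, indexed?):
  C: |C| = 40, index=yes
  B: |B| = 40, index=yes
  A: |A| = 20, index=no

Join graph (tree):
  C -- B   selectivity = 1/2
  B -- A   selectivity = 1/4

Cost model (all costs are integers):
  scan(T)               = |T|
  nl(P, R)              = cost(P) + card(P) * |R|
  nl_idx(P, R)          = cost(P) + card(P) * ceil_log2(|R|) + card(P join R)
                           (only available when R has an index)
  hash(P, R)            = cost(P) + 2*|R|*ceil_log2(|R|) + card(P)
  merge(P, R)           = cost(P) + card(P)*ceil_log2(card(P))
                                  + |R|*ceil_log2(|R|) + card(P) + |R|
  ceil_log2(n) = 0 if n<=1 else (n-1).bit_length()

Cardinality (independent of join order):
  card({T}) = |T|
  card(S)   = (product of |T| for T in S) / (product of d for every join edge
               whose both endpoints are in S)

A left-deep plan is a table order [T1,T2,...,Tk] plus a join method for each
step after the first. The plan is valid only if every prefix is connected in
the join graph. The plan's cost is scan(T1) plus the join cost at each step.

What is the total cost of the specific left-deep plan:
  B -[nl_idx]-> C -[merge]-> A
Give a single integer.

step 1: scan B: cost=40, card=40
step 2: join C via nl_idx
    card(P join C) = 40*40/(2) = 800
    cost = 40 + 40*6 + 800 = 1080
step 3: join A via merge
    card(P join A) = 800*20/(4) = 4000
    cost = 1080 + 800*10 + 20*5 + 800 + 20 = 10000

10000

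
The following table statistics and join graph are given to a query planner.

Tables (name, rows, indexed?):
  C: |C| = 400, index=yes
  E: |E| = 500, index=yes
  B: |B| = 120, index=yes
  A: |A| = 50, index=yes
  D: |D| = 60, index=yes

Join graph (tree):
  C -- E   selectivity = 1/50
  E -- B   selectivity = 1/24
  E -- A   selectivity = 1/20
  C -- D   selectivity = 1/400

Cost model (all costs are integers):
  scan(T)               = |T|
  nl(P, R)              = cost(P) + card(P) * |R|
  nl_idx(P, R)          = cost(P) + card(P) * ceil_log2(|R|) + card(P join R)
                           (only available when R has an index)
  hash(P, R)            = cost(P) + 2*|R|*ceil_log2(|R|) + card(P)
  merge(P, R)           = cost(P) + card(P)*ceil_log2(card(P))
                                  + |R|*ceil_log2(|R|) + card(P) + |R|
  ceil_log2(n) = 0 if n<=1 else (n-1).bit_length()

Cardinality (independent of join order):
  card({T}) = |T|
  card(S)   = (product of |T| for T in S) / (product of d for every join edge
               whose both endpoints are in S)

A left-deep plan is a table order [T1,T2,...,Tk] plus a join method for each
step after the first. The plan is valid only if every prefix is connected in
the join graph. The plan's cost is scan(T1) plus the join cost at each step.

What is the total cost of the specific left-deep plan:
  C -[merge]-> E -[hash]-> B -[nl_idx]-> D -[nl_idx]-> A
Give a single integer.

step 1: scan C: cost=400, card=400
step 2: join E via merge
    card(P join E) = 400*500/(50) = 4000
    cost = 400 + 400*9 + 500*9 + 400 + 500 = 9400
step 3: join B via hash
    card(P join B) = 4000*120/(24) = 20000
    cost = 9400 + 2*120*7 + 4000 = 15080
step 4: join D via nl_idx
    card(P join D) = 20000*60/(400) = 3000
    cost = 15080 + 20000*6 + 3000 = 138080
step 5: join A via nl_idx
    card(P join A) = 3000*50/(20) = 7500
    cost = 138080 + 3000*6 + 7500 = 163580

163580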